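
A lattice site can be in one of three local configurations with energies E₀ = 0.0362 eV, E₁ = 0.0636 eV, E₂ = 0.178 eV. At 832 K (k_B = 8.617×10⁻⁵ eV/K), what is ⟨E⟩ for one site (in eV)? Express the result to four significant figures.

0.05724 eV

k_BT = 8.617×10⁻⁵ × 832 K = 0.0716934 eV.
Eᵢ/kT = 0.504928, 0.887111, 2.48279.
Z = Σ e^(−Eᵢ/kT) = e^(−0.504928) + e^(−0.887111) + e^(−2.48279) = 0.603549 + 0.411844 + 0.0835099 = 1.09890.
⟨E⟩ = Σ Eᵢ e^(−Eᵢ/kT) / Z = (0.0362·0.603549 + 0.0636·0.411844 + 0.178·0.0835099) / 1.09890 = 0.05724 eV.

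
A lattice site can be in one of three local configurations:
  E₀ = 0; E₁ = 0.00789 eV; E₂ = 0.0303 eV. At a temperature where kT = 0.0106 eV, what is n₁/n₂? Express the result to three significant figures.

n₁/n₂ = exp[−(E₁−E₂)/kT] = exp(−(-0.02241 eV)/(0.0106 eV)) = exp(2.1142) = 8.28.

8.28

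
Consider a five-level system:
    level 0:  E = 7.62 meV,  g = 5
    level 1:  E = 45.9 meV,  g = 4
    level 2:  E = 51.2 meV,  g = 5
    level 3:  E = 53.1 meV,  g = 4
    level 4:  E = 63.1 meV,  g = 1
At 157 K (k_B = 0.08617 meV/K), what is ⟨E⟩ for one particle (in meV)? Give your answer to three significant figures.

12.1 meV

k_BT = 0.08617 × 157 K = 13.529 meV.
Eᵢ/kT = 0.56323, 3.3927, 3.7845, 3.9249, 4.6641.
Z = Σ gᵢe^(−Eᵢ/kT) = 5·e^(−0.56323) + 4·e^(−3.3927) + 5·e^(−3.7845) + 4·e^(−3.9249) + 1·e^(−4.6641) = 2.8468 + 0.13447 + 0.11360 + 0.078976 + 0.0094277 = 3.1833.
⟨E⟩ = Σ Eᵢ gᵢe^(−Eᵢ/kT) / Z = (7.62·2.8468 + 45.9·0.13447 + 51.2·0.11360 + 53.1·0.078976 + 63.1·0.0094277) / 3.1833 = 12.1 meV.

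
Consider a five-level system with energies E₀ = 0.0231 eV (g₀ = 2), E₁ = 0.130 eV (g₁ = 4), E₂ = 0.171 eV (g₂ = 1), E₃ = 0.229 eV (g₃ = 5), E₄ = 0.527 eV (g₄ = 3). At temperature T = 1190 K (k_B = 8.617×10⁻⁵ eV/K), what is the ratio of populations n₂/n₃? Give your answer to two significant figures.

k_BT = 8.617×10⁻⁵ × 1190 K = 0.1025 eV.
n₂/n₃ = (g₂/g₃) exp[−(E₂−E₃)/kT] = (1/5) × exp(−(-0.058 eV)/(0.1025 eV)) = (1/5) × exp(0.5659) = 0.35.

0.35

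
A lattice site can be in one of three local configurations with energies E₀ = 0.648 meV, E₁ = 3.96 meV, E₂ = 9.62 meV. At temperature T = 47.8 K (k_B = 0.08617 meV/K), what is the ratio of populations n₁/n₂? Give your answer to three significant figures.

3.95

k_BT = 0.08617 × 47.8 K = 4.1189 meV.
n₁/n₂ = exp[−(E₁−E₂)/kT] = exp(−(-5.66 meV)/(4.1189 meV)) = exp(1.3742) = 3.95.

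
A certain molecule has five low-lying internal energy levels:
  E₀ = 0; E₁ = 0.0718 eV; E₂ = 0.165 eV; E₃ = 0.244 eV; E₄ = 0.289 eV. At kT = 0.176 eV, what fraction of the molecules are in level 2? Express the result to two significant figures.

0.16

Eᵢ/kT = 0, 0.4080, 0.9375, 1.386, 1.642.
Z = Σ e^(−Eᵢ/kT) = e^(−0) + e^(−0.4080) + e^(−0.9375) + e^(−1.386) + e^(−1.642) = 1.000 + 0.6650 + 0.3916 + 0.2501 + 0.1936 = 2.500.
P₂ = e^(−E₂/kT) / Z = 0.3916/2.500 = 0.16.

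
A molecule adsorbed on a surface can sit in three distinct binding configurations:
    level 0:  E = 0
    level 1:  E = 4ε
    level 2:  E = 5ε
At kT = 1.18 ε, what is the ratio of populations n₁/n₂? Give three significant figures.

n₁/n₂ = exp[−(E₁−E₂)/kT] = exp(−(-1ε)/(1.18ε)) = exp(0.84746) = 2.33.

2.33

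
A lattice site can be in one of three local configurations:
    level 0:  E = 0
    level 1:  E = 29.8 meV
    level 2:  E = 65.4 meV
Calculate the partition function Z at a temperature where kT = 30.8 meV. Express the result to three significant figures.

Eᵢ/kT = 0, 0.96753, 2.1234.
Z = Σ e^(−Eᵢ/kT) = e^(−0) + e^(−0.96753) + e^(−2.1234) = 1.0000 + 0.38002 + 0.11962 = 1.4996.

Z = 1.50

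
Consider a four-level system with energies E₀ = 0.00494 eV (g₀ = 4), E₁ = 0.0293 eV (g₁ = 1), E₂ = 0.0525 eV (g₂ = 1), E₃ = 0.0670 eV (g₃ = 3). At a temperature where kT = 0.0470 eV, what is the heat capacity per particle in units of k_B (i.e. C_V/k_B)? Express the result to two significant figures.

0.24

Eᵢ/kT = 0.1051, 0.6234, 1.117, 1.426.
Z = Σ gᵢe^(−Eᵢ/kT) = 4·e^(−0.1051) + 1·e^(−0.6234) + 1·e^(−1.117) + 3·e^(−1.426) = 3.601 + 0.5361 + 0.3273 + 0.7208 = 5.185.
⟨E⟩ = 0.01909 eV, ⟨E²⟩ = 0.0009037 eV².
C_V/k_B = (⟨E²⟩ − ⟨E⟩²)/(kT)² = (0.0009037 − 0.0003644)/0.002209 = 0.24.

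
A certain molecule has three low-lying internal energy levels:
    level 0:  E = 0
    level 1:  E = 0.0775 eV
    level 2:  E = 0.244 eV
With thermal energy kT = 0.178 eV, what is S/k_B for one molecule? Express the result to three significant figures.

Eᵢ/kT = 0, 0.43539, 1.3708.
Z = Σ e^(−Eᵢ/kT) = e^(−0) + e^(−0.43539) + e^(−1.3708) = 1.0000 + 0.64701 + 0.25390 = 1.9009.
⟨E⟩ = Σ EᵢPᵢ = 0.058969 eV.
S/k_B = ln Z + ⟨E⟩/kT = ln(1.9009) + 0.058969/0.178 = 0.64233 + 0.33129 = 0.974.

0.974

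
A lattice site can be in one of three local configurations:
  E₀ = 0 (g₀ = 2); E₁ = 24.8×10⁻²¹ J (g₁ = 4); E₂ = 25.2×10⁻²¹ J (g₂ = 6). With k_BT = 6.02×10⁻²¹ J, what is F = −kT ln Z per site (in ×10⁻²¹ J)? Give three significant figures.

-4.63 ×10⁻²¹ J

Eᵢ/kT = 0, 4.1196, 4.1860.
Z = Σ gᵢe^(−Eᵢ/kT) = 2·e^(−0) + 4·e^(−4.1196) + 6·e^(−4.1860) = 2.0000 + 0.065004 + 0.091242 = 2.1562.
F = −kT ln Z = −6.02 × ln(2.1562) = −6.02 × 0.76835 = -4.63 ×10⁻²¹ J.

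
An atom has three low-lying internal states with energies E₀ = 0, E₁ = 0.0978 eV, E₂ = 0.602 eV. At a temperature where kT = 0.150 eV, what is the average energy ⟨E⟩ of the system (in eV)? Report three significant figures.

0.0402 eV

Eᵢ/kT = 0, 0.65200, 4.0133.
Z = Σ e^(−Eᵢ/kT) = e^(−0) + e^(−0.65200) + e^(−4.0133) = 1.0000 + 0.52100 + 0.018074 = 1.5391.
⟨E⟩ = Σ Eᵢ e^(−Eᵢ/kT) / Z = (0·1.0000 + 0.0978·0.52100 + 0.602·0.018074) / 1.5391 = 0.0402 eV.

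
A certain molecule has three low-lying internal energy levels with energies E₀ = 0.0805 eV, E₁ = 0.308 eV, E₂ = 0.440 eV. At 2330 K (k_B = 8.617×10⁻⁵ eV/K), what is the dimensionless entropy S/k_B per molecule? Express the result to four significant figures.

0.8438

k_BT = 8.617×10⁻⁵ × 2330 K = 0.200776 eV.
Eᵢ/kT = 0.400944, 1.53405, 2.19150.
Z = Σ e^(−Eᵢ/kT) = e^(−0.400944) + e^(−1.53405) + e^(−2.19150) = 0.669688 + 0.215660 + 0.111749 = 0.997097.
⟨E⟩ = Σ EᵢPᵢ = 0.169996 eV.
S/k_B = ln Z + ⟨E⟩/kT = ln(0.997097) + 0.169996/0.200776 = -0.00290722 + 0.846695 = 0.8438.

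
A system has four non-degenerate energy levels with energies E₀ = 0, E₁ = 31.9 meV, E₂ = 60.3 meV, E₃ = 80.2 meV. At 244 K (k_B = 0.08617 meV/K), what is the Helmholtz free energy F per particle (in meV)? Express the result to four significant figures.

-5.487 meV

k_BT = 0.08617 × 244 K = 21.0255 meV.
Eᵢ/kT = 0, 1.51721, 2.86795, 3.81442.
Z = Σ e^(−Eᵢ/kT) = e^(−0) + e^(−1.51721) + e^(−2.86795) + e^(−3.81442) = 1.00000 + 0.219323 + 0.0568153 + 0.0220505 = 1.29819.
F = −kT ln Z = −21.0255 × ln(1.29819) = −21.0255 × 0.260971 = -5.487 meV.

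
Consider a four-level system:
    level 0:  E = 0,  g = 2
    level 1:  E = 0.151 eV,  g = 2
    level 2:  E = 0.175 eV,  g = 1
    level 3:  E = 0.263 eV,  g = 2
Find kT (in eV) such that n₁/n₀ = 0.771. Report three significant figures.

0.581 eV

n₁/n₀ = (g₁/g₀) exp[−(E₁−E₀)/kT] = 0.771.
⇒ (E₁−E₀)/kT = ln((2/2)/0.771) = ln(1.2970) = 0.26005.
kT = 0.151 eV / 0.26005 = 0.581 eV.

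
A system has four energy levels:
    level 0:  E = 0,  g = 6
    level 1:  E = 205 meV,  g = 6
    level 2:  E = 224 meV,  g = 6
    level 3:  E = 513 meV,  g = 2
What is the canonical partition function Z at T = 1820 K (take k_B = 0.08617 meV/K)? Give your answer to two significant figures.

k_BT = 0.08617 × 1820 K = 156.8 meV.
Eᵢ/kT = 0, 1.307, 1.429, 3.272.
Z = Σ gᵢe^(−Eᵢ/kT) = 6·e^(−0) + 6·e^(−1.307) + 6·e^(−1.429) + 2·e^(−3.272) = 6.000 + 1.624 + 1.437 + 0.07586 = 9.137.

Z = 9.1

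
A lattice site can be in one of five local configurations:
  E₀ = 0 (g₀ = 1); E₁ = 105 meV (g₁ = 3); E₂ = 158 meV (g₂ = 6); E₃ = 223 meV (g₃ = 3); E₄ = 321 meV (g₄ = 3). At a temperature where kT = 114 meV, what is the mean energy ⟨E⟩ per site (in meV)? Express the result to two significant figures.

120 meV

Eᵢ/kT = 0, 0.9211, 1.386, 1.956, 2.816.
Z = Σ gᵢe^(−Eᵢ/kT) = 1·e^(−0) + 3·e^(−0.9211) + 6·e^(−1.386) + 3·e^(−1.956) + 3·e^(−2.816) = 1.000 + 1.194 + 1.500 + 0.4243 + 0.1795 = 4.298.
⟨E⟩ = Σ Eᵢ gᵢe^(−Eᵢ/kT) / Z = (0·1.000 + 105·1.194 + 158·1.500 + 223·0.4243 + 321·0.1795) / 4.298 = 120 meV.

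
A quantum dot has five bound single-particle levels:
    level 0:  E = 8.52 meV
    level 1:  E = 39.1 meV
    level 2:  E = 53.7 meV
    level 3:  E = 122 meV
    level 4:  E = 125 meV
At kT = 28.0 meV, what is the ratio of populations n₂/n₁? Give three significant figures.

n₂/n₁ = exp[−(E₂−E₁)/kT] = exp(−(14.6 meV)/(28.0 meV)) = exp(-0.52143) = 0.594.

0.594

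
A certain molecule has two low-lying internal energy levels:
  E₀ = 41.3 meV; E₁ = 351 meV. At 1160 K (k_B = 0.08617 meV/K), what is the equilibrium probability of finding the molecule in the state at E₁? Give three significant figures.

k_BT = 0.08617 × 1160 K = 99.957 meV.
Eᵢ/kT = 0.41318, 3.5115.
Z = Σ e^(−Eᵢ/kT) = e^(−0.41318) + e^(−3.5115) = 0.66154 + 0.029852 = 0.69139.
P₁ = e^(−E₁/kT) / Z = 0.029852/0.69139 = 0.0432.

0.0432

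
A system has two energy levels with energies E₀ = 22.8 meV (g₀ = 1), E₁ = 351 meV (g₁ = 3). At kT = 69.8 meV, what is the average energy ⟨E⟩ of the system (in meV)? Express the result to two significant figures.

32 meV

Eᵢ/kT = 0.3266, 5.029.
Z = Σ gᵢe^(−Eᵢ/kT) = 1·e^(−0.3266) + 3·e^(−5.029) = 0.7214 + 0.01964 = 0.7410.
⟨E⟩ = Σ Eᵢ gᵢe^(−Eᵢ/kT) / Z = (22.8·0.7214 + 351·0.01964) / 0.7410 = 32 meV.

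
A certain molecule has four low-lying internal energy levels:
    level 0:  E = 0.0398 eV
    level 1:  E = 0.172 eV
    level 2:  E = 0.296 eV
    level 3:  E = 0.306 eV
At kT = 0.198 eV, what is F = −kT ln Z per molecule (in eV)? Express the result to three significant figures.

Eᵢ/kT = 0.20101, 0.86869, 1.4949, 1.5455.
Z = Σ e^(−Eᵢ/kT) = e^(−0.20101) + e^(−0.86869) + e^(−1.4949) + e^(−1.5455) = 0.81790 + 0.41950 + 0.22427 + 0.21321 = 1.6749.
F = −kT ln Z = −0.198 × ln(1.6749) = −0.198 × 0.51575 = -0.102 eV.

-0.102 eV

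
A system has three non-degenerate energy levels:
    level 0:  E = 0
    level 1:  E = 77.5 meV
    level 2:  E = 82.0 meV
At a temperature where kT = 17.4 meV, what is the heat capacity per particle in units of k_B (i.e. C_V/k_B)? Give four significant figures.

0.4130

Eᵢ/kT = 0, 4.45402, 4.71264.
Z = Σ e^(−Eᵢ/kT) = e^(−0) + e^(−4.45402) + e^(−4.71264) = 1.00000 + 0.0116317 + 0.00898104 = 1.02061.
⟨E⟩ = 1.60483 meV, ⟨E²⟩ = 127.621 meV².
C_V/k_B = (⟨E²⟩ − ⟨E⟩²)/(kT)² = (127.621 − 2.57548)/302.760 = 0.4130.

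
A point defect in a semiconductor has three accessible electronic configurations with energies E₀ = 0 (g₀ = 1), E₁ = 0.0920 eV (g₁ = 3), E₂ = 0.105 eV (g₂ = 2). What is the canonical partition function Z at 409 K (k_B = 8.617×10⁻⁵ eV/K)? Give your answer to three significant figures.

Z = 1.32

k_BT = 8.617×10⁻⁵ × 409 K = 0.035244 eV.
Eᵢ/kT = 0, 2.6104, 2.9792.
Z = Σ gᵢe^(−Eᵢ/kT) = 1·e^(−0) + 3·e^(−2.6104) + 2·e^(−2.9792) = 1.0000 + 0.22052 + 0.10167 = 1.3222.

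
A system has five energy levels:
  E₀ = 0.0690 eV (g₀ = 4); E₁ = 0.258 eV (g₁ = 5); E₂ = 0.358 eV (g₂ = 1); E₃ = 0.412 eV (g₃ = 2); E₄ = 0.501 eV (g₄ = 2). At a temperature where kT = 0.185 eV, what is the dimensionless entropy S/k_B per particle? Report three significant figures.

Eᵢ/kT = 0.37297, 1.3946, 1.9351, 2.2270, 2.7081.
Z = Σ gᵢe^(−Eᵢ/kT) = 4·e^(−0.37297) + 5·e^(−1.3946) + 1·e^(−1.9351) + 2·e^(−2.2270) + 2·e^(−2.7081) = 2.7547 + 1.2397 + 0.14441 + 0.21570 + 0.13333 = 4.4878.
⟨E⟩ = Σ EᵢPᵢ = 0.15983 eV.
S/k_B = ln Z + ⟨E⟩/kT = ln(4.4878) + 0.15983/0.185 = 1.5014 + 0.86395 = 2.37.

2.37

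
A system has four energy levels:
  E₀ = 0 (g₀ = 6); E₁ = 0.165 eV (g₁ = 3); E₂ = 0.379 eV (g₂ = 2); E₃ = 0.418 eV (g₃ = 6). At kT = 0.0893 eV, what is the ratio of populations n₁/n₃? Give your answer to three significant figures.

8.50

n₁/n₃ = (g₁/g₃) exp[−(E₁−E₃)/kT] = (3/6) × exp(−(-0.253 eV)/(0.0893 eV)) = (3/6) × exp(2.8331) = 8.50.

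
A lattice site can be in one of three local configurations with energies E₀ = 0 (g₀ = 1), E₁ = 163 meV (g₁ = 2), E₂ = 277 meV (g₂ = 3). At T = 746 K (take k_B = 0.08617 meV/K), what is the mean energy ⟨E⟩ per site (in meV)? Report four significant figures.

k_BT = 0.08617 × 746 K = 64.2828 meV.
Eᵢ/kT = 0, 2.53567, 4.30908.
Z = Σ gᵢe^(−Eᵢ/kT) = 1·e^(−0) + 2·e^(−2.53567) + 3·e^(−4.30908) = 1.00000 + 0.158417 + 0.0403377 = 1.19875.
⟨E⟩ = Σ Eᵢ gᵢe^(−Eᵢ/kT) / Z = (0·1.00000 + 163·0.158417 + 277·0.0403377) / 1.19875 = 30.86 meV.

30.86 meV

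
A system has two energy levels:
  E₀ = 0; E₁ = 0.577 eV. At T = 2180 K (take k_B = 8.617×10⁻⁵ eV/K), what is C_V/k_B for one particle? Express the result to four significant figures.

k_BT = 8.617×10⁻⁵ × 2180 K = 0.187851 eV.
Eᵢ/kT = 0, 3.07158.
Z = Σ e^(−Eᵢ/kT) = e^(−0) + e^(−3.07158) = 1.00000 + 0.0463479 = 1.04635.
⟨E⟩ = 0.0255581 eV, ⟨E²⟩ = 0.0147470 eV².
C_V/k_B = (⟨E²⟩ − ⟨E⟩²)/(kT)² = (0.0147470 − 0.000653216)/0.0352880 = 0.3994.

0.3994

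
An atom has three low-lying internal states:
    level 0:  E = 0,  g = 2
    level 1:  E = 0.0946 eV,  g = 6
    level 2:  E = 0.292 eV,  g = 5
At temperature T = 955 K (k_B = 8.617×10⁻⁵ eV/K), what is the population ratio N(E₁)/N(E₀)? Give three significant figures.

k_BT = 8.617×10⁻⁵ × 955 K = 0.082292 eV.
n₁/n₀ = (g₁/g₀) exp[−(E₁−E₀)/kT] = (6/2) × exp(−(0.0946 eV)/(0.082292 eV)) = (6/2) × exp(-1.1496) = 0.950.

0.950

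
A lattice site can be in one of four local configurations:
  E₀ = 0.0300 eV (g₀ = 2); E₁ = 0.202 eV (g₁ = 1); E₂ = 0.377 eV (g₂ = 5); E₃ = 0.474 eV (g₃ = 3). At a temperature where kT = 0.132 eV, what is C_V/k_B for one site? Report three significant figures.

1.14

Eᵢ/kT = 0.22727, 1.5303, 2.8561, 3.5909.
Z = Σ gᵢe^(−Eᵢ/kT) = 2·e^(−0.22727) + 1·e^(−1.5303) + 5·e^(−2.8561) + 3·e^(−3.5909) = 1.5934 + 0.21647 + 0.28746 + 0.082721 = 2.1801.
⟨E⟩ = 0.10968 eV, ⟨E²⟩ = 0.031975 eV².
C_V/k_B = (⟨E²⟩ − ⟨E⟩²)/(kT)² = (0.031975 − 0.012030)/0.017424 = 1.14.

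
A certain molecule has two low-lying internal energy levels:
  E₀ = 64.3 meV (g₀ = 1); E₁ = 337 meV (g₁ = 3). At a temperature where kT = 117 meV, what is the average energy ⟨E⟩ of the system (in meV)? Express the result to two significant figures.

130 meV

Eᵢ/kT = 0.5496, 2.880.
Z = Σ gᵢe^(−Eᵢ/kT) = 1·e^(−0.5496) + 3·e^(−2.880) = 0.5772 + 0.1684 = 0.7456.
⟨E⟩ = Σ Eᵢ gᵢe^(−Eᵢ/kT) / Z = (64.3·0.5772 + 337·0.1684) / 0.7456 = 130 meV.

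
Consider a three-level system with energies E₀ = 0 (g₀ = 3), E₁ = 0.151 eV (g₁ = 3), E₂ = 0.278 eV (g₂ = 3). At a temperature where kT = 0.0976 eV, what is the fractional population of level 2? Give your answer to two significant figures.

0.046

Eᵢ/kT = 0, 1.547, 2.848.
Z = Σ gᵢe^(−Eᵢ/kT) = 3·e^(−0) + 3·e^(−1.547) + 3·e^(−2.848) = 3.000 + 0.6387 + 0.1739 = 3.813.
P₂ = g₂ e^(−E₂/kT) / Z = 0.1739/3.813 = 0.046.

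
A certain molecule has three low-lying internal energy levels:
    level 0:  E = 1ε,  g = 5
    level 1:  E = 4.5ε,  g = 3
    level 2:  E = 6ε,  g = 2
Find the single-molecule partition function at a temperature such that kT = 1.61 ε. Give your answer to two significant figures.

Eᵢ/kT = 0.6211, 2.795, 3.727.
Z = Σ gᵢe^(−Eᵢ/kT) = 5·e^(−0.6211) + 3·e^(−2.795) + 2·e^(−3.727) = 2.687 + 0.1833 + 0.04813 = 2.918.

Z = 2.9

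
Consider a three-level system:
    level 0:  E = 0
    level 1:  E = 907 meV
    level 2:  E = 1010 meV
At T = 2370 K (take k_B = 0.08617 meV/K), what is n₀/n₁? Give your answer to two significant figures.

85

k_BT = 0.08617 × 2370 K = 204.2 meV.
n₀/n₁ = exp[−(E₀−E₁)/kT] = exp(−(-907 meV)/(204.2 meV)) = exp(4.442) = 85.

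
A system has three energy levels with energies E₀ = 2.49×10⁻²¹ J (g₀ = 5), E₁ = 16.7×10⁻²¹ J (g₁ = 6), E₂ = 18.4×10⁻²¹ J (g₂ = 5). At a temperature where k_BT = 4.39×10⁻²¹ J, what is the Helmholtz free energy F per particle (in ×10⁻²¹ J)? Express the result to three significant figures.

Eᵢ/kT = 0.56720, 3.8041, 4.1913.
Z = Σ gᵢe^(−Eᵢ/kT) = 5·e^(−0.56720) + 6·e^(−3.8041) + 5·e^(−4.1913) = 2.8356 + 0.13368 + 0.075633 = 3.0449.
F = −kT ln Z = −4.39 × ln(3.0449) = −4.39 × 1.1135 = -4.89 ×10⁻²¹ J.

-4.89 ×10⁻²¹ J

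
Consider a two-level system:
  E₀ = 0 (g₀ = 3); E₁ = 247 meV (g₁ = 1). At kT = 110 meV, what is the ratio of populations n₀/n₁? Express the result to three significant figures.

n₀/n₁ = (g₀/g₁) exp[−(E₀−E₁)/kT] = (3/1) × exp(−(-247 meV)/(110 meV)) = (3/1) × exp(2.2455) = 28.3.

28.3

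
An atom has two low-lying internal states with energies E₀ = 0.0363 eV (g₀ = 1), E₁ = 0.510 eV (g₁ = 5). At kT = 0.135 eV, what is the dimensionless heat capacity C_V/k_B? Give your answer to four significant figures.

Eᵢ/kT = 0.268889, 3.77778.
Z = Σ gᵢe^(−Eᵢ/kT) = 1·e^(−0.268889) + 5·e^(−3.77778) = 0.764228 + 0.114367 = 0.878595.
⟨E⟩ = 0.0979617 eV, ⟨E²⟩ = 0.0350035 eV².
C_V/k_B = (⟨E²⟩ − ⟨E⟩²)/(kT)² = (0.0350035 − 0.00959649)/0.0182250 = 1.394.

1.394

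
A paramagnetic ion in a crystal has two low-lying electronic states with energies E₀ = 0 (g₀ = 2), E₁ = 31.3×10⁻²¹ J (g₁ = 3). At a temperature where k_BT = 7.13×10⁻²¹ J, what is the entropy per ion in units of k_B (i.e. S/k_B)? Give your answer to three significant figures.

0.792

Eᵢ/kT = 0, 4.3899.
Z = Σ gᵢe^(−Eᵢ/kT) = 2·e^(−0) + 3·e^(−4.3899) = 2.0000 + 0.037206 = 2.0372.
⟨E⟩ = Σ EᵢPᵢ = 0.57164 ×10⁻²¹ J.
S/k_B = ln Z + ⟨E⟩/kT = ln(2.0372) + 0.57164/7.13 = 0.71158 + 0.080174 = 0.792.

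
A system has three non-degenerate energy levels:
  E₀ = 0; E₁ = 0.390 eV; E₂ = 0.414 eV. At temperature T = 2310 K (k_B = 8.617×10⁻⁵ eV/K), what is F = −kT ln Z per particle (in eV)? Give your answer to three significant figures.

k_BT = 8.617×10⁻⁵ × 2310 K = 0.19905 eV.
Eᵢ/kT = 0, 1.9593, 2.0799.
Z = Σ e^(−Eᵢ/kT) = e^(−0) + e^(−1.9593) + e^(−2.0799) = 1.0000 + 0.14096 + 0.12494 = 1.2659.
F = −kT ln Z = −0.19905 × ln(1.2659) = −0.19905 × 0.23578 = -0.0469 eV.

-0.0469 eV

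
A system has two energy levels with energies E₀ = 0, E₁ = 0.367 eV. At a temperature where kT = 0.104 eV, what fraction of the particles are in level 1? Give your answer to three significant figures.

Eᵢ/kT = 0, 3.5288.
Z = Σ e^(−Eᵢ/kT) = e^(−0) + e^(−3.5288) = 1.0000 + 0.029340 = 1.0293.
P₁ = e^(−E₁/kT) / Z = 0.029340/1.0293 = 0.0285.

0.0285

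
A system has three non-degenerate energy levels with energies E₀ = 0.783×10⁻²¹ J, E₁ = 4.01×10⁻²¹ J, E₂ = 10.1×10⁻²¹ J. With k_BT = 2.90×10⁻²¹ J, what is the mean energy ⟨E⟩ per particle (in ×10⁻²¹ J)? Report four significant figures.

Eᵢ/kT = 0.270000, 1.38276, 3.48276.
Z = Σ e^(−Eᵢ/kT) = e^(−0.270000) + e^(−1.38276) + e^(−3.48276) = 0.763379 + 0.250885 + 0.0307225 = 1.04499.
⟨E⟩ = Σ Eᵢ e^(−Eᵢ/kT) / Z = (0.783·0.763379 + 4.01·0.250885 + 10.1·0.0307225) / 1.04499 = 1.832 ×10⁻²¹ J.

1.832 ×10⁻²¹ J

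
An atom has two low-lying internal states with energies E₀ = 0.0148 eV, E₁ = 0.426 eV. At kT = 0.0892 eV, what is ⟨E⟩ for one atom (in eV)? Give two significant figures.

Eᵢ/kT = 0.1659, 4.776.
Z = Σ e^(−Eᵢ/kT) = e^(−0.1659) + e^(−4.776) = 0.8471 + 0.008430 = 0.8555.
⟨E⟩ = Σ Eᵢ e^(−Eᵢ/kT) / Z = (0.0148·0.8471 + 0.426·0.008430) / 0.8555 = 0.019 eV.

0.019 eV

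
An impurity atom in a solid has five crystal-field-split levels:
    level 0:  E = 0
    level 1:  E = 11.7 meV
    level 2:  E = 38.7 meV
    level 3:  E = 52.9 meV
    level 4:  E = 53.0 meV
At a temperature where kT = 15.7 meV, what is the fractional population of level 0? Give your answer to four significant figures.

0.6142

Eᵢ/kT = 0, 0.745223, 2.46497, 3.36943, 3.37580.
Z = Σ e^(−Eᵢ/kT) = e^(−0) + e^(−0.745223) + e^(−2.46497) + e^(−3.36943) + e^(−3.37580) = 1.00000 + 0.474628 + 0.0850114 + 0.0344092 + 0.0341908 = 1.62824.
P₀ = e^(−E₀/kT) / Z = 1.00000/1.62824 = 0.6142.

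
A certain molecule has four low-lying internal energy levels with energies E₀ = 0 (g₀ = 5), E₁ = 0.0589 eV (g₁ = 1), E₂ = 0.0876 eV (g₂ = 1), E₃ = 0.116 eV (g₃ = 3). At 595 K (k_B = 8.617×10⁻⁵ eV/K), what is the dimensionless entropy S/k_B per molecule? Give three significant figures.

2.00

k_BT = 8.617×10⁻⁵ × 595 K = 0.051271 eV.
Eᵢ/kT = 0, 1.1488, 1.7086, 2.2625.
Z = Σ gᵢe^(−Eᵢ/kT) = 5·e^(−0) + 1·e^(−1.1488) + 1·e^(−1.7086) + 3·e^(−2.2625) = 5.0000 + 0.31702 + 0.18112 + 0.31227 = 5.8104.
⟨E⟩ = Σ EᵢPᵢ = 0.012178 eV.
S/k_B = ln Z + ⟨E⟩/kT = ln(5.8104) + 0.012178/0.051271 = 1.7596 + 0.23752 = 2.00.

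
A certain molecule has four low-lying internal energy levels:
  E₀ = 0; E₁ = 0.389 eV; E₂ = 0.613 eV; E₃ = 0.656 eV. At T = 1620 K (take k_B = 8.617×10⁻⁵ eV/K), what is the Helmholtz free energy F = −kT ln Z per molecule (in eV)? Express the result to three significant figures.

k_BT = 8.617×10⁻⁵ × 1620 K = 0.13960 eV.
Eᵢ/kT = 0, 2.7865, 4.3911, 4.6991.
Z = Σ e^(−Eᵢ/kT) = e^(−0) + e^(−2.7865) + e^(−4.3911) + e^(−4.6991) = 1.0000 + 0.061637 + 0.012387 + 0.0091035 = 1.0831.
F = −kT ln Z = −0.13960 × ln(1.0831) = −0.13960 × 0.079827 = -0.0111 eV.

-0.0111 eV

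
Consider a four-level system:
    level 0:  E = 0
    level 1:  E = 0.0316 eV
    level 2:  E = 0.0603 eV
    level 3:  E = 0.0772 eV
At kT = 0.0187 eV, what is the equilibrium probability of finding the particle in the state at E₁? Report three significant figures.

Eᵢ/kT = 0, 1.6898, 3.2246, 4.1283.
Z = Σ e^(−Eᵢ/kT) = e^(−0) + e^(−1.6898) + e^(−3.2246) + e^(−4.1283) = 1.0000 + 0.18456 + 0.039772 + 0.016110 = 1.2404.
P₁ = e^(−E₁/kT) / Z = 0.18456/1.2404 = 0.149.

0.149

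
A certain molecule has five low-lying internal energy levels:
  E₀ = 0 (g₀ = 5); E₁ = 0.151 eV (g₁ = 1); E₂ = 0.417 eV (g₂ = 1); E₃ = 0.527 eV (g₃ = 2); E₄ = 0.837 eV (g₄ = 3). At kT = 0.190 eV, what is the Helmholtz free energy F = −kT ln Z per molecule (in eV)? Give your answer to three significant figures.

-0.332 eV

Eᵢ/kT = 0, 0.79474, 2.1947, 2.7737, 4.4053.
Z = Σ gᵢe^(−Eᵢ/kT) = 5·e^(−0) + 1·e^(−0.79474) + 1·e^(−2.1947) + 2·e^(−2.7737) + 3·e^(−4.4053) = 5.0000 + 0.45170 + 0.11139 + 0.12486 + 0.036637 = 5.7246.
F = −kT ln Z = −0.190 × ln(5.7246) = −0.190 × 1.7448 = -0.332 eV.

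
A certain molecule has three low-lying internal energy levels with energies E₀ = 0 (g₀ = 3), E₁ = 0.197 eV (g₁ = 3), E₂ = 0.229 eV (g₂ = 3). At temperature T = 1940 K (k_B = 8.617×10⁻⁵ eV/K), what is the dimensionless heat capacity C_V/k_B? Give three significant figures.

0.372

k_BT = 8.617×10⁻⁵ × 1940 K = 0.16717 eV.
Eᵢ/kT = 0, 1.1784, 1.3699.
Z = Σ gᵢe^(−Eᵢ/kT) = 3·e^(−0) + 3·e^(−1.1784) + 3·e^(−1.3699) = 3.0000 + 0.92331 + 0.76240 = 4.6857.
⟨E⟩ = 0.076079 eV, ⟨E²⟩ = 0.016180 eV².
C_V/k_B = (⟨E²⟩ − ⟨E⟩²)/(kT)² = (0.016180 − 0.0057880)/0.027946 = 0.372.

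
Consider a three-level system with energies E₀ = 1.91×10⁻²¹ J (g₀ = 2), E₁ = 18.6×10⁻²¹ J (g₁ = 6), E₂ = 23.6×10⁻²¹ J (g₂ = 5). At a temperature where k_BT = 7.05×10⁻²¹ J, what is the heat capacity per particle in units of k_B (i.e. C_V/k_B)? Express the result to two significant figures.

1.4

Eᵢ/kT = 0.2709, 2.638, 3.348.
Z = Σ gᵢe^(−Eᵢ/kT) = 2·e^(−0.2709) + 6·e^(−2.638) + 5·e^(−3.348) = 1.525 + 0.4290 + 0.1758 = 2.130.
⟨E⟩ = 7.062, ⟨E²⟩ = 118.3.
C_V/k_B = (⟨E²⟩ − ⟨E⟩²)/(kT)² = (118.3 − 49.87)/49.70 = 1.4.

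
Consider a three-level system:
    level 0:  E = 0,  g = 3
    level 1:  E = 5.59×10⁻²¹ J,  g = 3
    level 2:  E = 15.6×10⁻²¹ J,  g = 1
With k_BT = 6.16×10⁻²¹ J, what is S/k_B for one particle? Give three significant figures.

1.76

Eᵢ/kT = 0, 0.90747, 2.5325.
Z = Σ gᵢe^(−Eᵢ/kT) = 3·e^(−0) + 3·e^(−0.90747) + 1·e^(−2.5325) = 3.0000 + 1.2106 + 0.079460 = 4.2901.
⟨E⟩ = Σ EᵢPᵢ = 1.8664 ×10⁻²¹ J.
S/k_B = ln Z + ⟨E⟩/kT = ln(4.2901) + 1.8664/6.16 = 1.4563 + 0.30299 = 1.76.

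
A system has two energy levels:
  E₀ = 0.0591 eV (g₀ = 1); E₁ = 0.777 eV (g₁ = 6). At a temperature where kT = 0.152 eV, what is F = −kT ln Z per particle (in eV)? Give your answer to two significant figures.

0.051 eV

Eᵢ/kT = 0.3888, 5.112.
Z = Σ gᵢe^(−Eᵢ/kT) = 1·e^(−0.3888) + 6·e^(−5.112) = 0.6779 + 0.03614 = 0.7140.
F = −kT ln Z = −0.152 × ln(0.7140) = −0.152 × -0.3369 = 0.051 eV.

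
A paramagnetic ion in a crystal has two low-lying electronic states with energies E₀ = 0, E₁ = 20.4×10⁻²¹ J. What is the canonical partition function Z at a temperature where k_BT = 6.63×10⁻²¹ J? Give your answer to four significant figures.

Z = 1.046

Eᵢ/kT = 0, 3.07692.
Z = Σ e^(−Eᵢ/kT) = e^(−0) + e^(−3.07692) = 1.00000 + 0.0461010 = 1.04610.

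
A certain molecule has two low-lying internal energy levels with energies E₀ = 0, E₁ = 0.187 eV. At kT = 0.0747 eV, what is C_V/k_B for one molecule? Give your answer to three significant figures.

Eᵢ/kT = 0, 2.5033.
Z = Σ e^(−Eᵢ/kT) = e^(−0) + e^(−2.5033) = 1.0000 + 0.081815 = 1.0818.
⟨E⟩ = 0.014143 eV, ⟨E²⟩ = 0.0026447 eV².
C_V/k_B = (⟨E²⟩ − ⟨E⟩²)/(kT)² = (0.0026447 − 0.00020002)/0.0055801 = 0.438.

0.438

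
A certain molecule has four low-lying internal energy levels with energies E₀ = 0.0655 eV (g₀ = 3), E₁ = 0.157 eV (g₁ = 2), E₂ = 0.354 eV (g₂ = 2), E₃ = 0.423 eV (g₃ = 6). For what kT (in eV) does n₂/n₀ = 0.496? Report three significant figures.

0.976 eV

n₂/n₀ = (g₂/g₀) exp[−(E₂−E₀)/kT] = 0.496.
⇒ (E₂−E₀)/kT = ln((2/3)/0.496) = ln(1.3441) = 0.29572.
kT = 0.2885 eV / 0.29572 = 0.976 eV.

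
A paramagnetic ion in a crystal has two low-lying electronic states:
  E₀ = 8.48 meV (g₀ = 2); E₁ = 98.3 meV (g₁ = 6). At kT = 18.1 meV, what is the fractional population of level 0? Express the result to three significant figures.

Eᵢ/kT = 0.46851, 5.4309.
Z = Σ gᵢe^(−Eᵢ/kT) = 2·e^(−0.46851) + 6·e^(−5.4309) = 1.2519 + 0.026275 = 1.2782.
P₀ = g₀ e^(−E₀/kT) / Z = 1.2519/1.2782 = 0.979.

0.979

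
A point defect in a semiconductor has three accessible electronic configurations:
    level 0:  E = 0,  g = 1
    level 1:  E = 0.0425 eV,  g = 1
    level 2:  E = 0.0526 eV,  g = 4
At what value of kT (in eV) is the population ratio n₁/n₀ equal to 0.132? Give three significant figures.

0.0210 eV

n₁/n₀ = (g₁/g₀) exp[−(E₁−E₀)/kT] = 0.132.
⇒ (E₁−E₀)/kT = ln((1/1)/0.132) = ln(7.5758) = 2.0250.
kT = 0.0425 eV / 2.0250 = 0.0210 eV.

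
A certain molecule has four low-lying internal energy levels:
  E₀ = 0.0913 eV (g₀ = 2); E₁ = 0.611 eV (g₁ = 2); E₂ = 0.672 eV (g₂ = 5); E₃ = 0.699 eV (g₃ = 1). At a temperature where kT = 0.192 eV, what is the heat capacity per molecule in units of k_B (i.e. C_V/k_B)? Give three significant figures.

1.24

Eᵢ/kT = 0.47552, 3.1823, 3.5000, 3.6406.
Z = Σ gᵢe^(−Eᵢ/kT) = 2·e^(−0.47552) + 2·e^(−3.1823) + 5·e^(−3.5000) + 1·e^(−3.6406) = 1.2431 + 0.082980 + 0.15099 + 0.026237 = 1.5033.
⟨E⟩ = 0.18892 eV, ⟨E²⟩ = 0.081384 eV².
C_V/k_B = (⟨E²⟩ − ⟨E⟩²)/(kT)² = (0.081384 − 0.035691)/0.036864 = 1.24.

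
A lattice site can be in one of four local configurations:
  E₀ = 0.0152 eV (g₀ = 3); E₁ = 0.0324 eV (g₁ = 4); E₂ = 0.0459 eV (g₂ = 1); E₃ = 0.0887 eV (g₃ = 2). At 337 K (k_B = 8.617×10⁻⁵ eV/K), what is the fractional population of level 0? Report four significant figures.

k_BT = 8.617×10⁻⁵ × 337 K = 0.0290393 eV.
Eᵢ/kT = 0.523429, 1.11573, 1.58062, 3.05448.
Z = Σ gᵢe^(−Eᵢ/kT) = 3·e^(−0.523429) + 4·e^(−1.11573) + 1·e^(−1.58062) + 2·e^(−3.05448) = 1.77746 + 1.31070 + 0.205847 + 0.0942945 = 3.38830.
P₀ = g₀ e^(−E₀/kT) / Z = 1.77746/3.38830 = 0.5246.

0.5246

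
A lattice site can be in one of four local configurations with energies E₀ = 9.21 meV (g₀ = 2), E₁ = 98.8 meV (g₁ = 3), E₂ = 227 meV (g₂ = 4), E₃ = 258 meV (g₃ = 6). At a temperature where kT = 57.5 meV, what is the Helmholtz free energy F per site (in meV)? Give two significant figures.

Eᵢ/kT = 0.1602, 1.718, 3.948, 4.487.
Z = Σ gᵢe^(−Eᵢ/kT) = 2·e^(−0.1602) + 3·e^(−1.718) + 4·e^(−3.948) + 6·e^(−4.487) = 1.704 + 0.5383 + 0.07717 + 0.06753 = 2.387.
F = −kT ln Z = −57.5 × ln(2.387) = −57.5 × 0.8700 = -50 meV.

-50 meV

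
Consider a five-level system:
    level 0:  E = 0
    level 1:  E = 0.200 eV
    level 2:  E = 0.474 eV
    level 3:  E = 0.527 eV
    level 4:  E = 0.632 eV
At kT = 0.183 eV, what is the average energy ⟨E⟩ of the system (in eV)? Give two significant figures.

Eᵢ/kT = 0, 1.093, 2.590, 2.880, 3.454.
Z = Σ e^(−Eᵢ/kT) = e^(−0) + e^(−1.093) + e^(−2.590) + e^(−2.880) + e^(−3.454) = 1.000 + 0.3352 + 0.07502 + 0.05613 + 0.03162 = 1.498.
⟨E⟩ = Σ Eᵢ e^(−Eᵢ/kT) / Z = (0·1.000 + 0.200·0.3352 + 0.474·0.07502 + 0.527·0.05613 + 0.632·0.03162) / 1.498 = 0.10 eV.

0.10 eV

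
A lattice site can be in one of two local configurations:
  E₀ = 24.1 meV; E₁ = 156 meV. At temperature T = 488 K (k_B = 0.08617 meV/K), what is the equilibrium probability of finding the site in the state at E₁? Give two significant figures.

k_BT = 0.08617 × 488 K = 42.05 meV.
Eᵢ/kT = 0.5731, 3.710.
Z = Σ e^(−Eᵢ/kT) = e^(−0.5731) + e^(−3.710) = 0.5638 + 0.02448 = 0.5883.
P₁ = e^(−E₁/kT) / Z = 0.02448/0.5883 = 0.042.

0.042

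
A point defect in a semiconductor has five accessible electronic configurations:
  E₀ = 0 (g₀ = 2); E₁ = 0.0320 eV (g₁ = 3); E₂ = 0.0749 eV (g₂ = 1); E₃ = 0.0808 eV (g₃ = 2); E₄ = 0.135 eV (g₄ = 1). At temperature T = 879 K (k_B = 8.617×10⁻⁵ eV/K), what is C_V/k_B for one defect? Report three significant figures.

k_BT = 8.617×10⁻⁵ × 879 K = 0.075743 eV.
Eᵢ/kT = 0, 0.42248, 0.98887, 1.0668, 1.7823.
Z = Σ gᵢe^(−Eᵢ/kT) = 2·e^(−0) + 3·e^(−0.42248) + 1·e^(−0.98887) + 2·e^(−1.0668) + 1·e^(−1.7823) = 2.0000 + 1.9663 + 0.37200 + 0.68822 + 0.16825 = 5.1948.
⟨E⟩ = 0.032553 eV, ⟨E²⟩ = 0.0022445 eV².
C_V/k_B = (⟨E²⟩ − ⟨E⟩²)/(kT)² = (0.0022445 − 0.0010597)/0.0057370 = 0.207.

0.207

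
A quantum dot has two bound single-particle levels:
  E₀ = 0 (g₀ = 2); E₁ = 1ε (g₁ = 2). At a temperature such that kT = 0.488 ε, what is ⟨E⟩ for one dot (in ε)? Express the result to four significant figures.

Eᵢ/kT = 0, 2.04918.
Z = Σ gᵢe^(−Eᵢ/kT) = 2·e^(−0) + 2·e^(−2.04918) = 2.00000 + 0.257681 = 2.25768.
⟨E⟩ = Σ Eᵢ gᵢe^(−Eᵢ/kT) / Z = (0·2.00000 + 1·0.257681) / 2.25768 = 0.1141 ε.

0.1141 ε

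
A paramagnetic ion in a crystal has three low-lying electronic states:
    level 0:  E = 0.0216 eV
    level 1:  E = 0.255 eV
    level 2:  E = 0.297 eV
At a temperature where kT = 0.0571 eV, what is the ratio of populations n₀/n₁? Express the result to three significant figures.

n₀/n₁ = exp[−(E₀−E₁)/kT] = exp(−(-0.2334 eV)/(0.0571 eV)) = exp(4.0876) = 59.6.

59.6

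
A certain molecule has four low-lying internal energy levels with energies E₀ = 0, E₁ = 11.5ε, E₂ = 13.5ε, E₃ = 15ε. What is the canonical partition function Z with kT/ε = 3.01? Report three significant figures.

Z = 1.04

Eᵢ/kT = 0, 3.8206, 4.4850, 4.9834.
Z = Σ e^(−Eᵢ/kT) = e^(−0) + e^(−3.8206) + e^(−4.4850) + e^(−4.9834) = 1.0000 + 0.021915 + 0.011277 + 0.0068507 = 1.0400.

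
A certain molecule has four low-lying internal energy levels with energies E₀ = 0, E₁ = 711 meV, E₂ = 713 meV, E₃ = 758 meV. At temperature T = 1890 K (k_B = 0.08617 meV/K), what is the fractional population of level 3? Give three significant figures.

k_BT = 0.08617 × 1890 K = 162.86 meV.
Eᵢ/kT = 0, 4.3657, 4.3780, 4.6543.
Z = Σ e^(−Eᵢ/kT) = e^(−0) + e^(−4.3657) + e^(−4.3780) + e^(−4.6543) = 1.0000 + 0.012706 + 0.012550 + 0.0095206 = 1.0348.
P₃ = e^(−E₃/kT) / Z = 0.0095206/1.0348 = 0.00920.

0.00920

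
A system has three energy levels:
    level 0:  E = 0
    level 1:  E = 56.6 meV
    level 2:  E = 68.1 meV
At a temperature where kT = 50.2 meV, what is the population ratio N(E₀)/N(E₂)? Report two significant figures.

n₀/n₂ = exp[−(E₀−E₂)/kT] = exp(−(-68.1 meV)/(50.2 meV)) = exp(1.357) = 3.9.

3.9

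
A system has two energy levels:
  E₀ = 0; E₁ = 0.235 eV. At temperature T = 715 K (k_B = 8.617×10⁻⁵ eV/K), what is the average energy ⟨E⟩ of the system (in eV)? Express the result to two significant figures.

k_BT = 8.617×10⁻⁵ × 715 K = 0.06161 eV.
Eᵢ/kT = 0, 3.814.
Z = Σ e^(−Eᵢ/kT) = e^(−0) + e^(−3.814) = 1.000 + 0.02206 = 1.022.
⟨E⟩ = Σ Eᵢ e^(−Eᵢ/kT) / Z = (0·1.000 + 0.235·0.02206) / 1.022 = 0.0051 eV.

0.0051 eV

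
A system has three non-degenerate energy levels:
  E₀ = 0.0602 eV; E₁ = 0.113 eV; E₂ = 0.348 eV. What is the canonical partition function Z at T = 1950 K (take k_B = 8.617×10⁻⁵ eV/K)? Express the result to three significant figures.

Z = 1.34

k_BT = 8.617×10⁻⁵ × 1950 K = 0.16803 eV.
Eᵢ/kT = 0.35827, 0.67250, 2.0711.
Z = Σ e^(−Eᵢ/kT) = e^(−0.35827) + e^(−0.67250) + e^(−2.0711) = 0.69888 + 0.51043 + 0.12605 = 1.3354.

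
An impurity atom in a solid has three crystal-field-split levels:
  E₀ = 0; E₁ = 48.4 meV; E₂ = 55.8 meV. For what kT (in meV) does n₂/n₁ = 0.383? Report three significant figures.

7.71 meV

n₂/n₁ = exp[−(E₂−E₁)/kT] = 0.383.
⇒ (E₂−E₁)/kT = ln(1/0.383) = ln(2.6110) = 0.95973.
kT = 7.4 meV / 0.95973 = 7.71 meV.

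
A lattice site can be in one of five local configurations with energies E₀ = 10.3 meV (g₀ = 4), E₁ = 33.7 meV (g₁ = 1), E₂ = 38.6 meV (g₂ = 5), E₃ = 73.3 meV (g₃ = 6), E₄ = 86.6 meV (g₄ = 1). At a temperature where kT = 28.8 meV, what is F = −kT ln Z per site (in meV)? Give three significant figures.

Eᵢ/kT = 0.35764, 1.1701, 1.3403, 2.5451, 3.0069.
Z = Σ gᵢe^(−Eᵢ/kT) = 4·e^(−0.35764) + 1·e^(−1.1701) + 5·e^(−1.3403) + 6·e^(−2.5451) + 1·e^(−3.0069) = 2.7973 + 0.31034 + 1.3088 + 0.47079 + 0.049445 = 4.9367.
F = −kT ln Z = −28.8 × ln(4.9367) = −28.8 × 1.5967 = -46.0 meV.

-46.0 meV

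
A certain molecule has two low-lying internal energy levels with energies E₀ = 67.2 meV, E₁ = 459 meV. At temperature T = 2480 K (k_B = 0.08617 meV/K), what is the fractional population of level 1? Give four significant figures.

0.1378

k_BT = 0.08617 × 2480 K = 213.702 meV.
Eᵢ/kT = 0.314457, 2.14785.
Z = Σ e^(−Eᵢ/kT) = e^(−0.314457) + e^(−2.14785) = 0.730185 + 0.116735 = 0.846920.
P₁ = e^(−E₁/kT) / Z = 0.116735/0.846920 = 0.1378.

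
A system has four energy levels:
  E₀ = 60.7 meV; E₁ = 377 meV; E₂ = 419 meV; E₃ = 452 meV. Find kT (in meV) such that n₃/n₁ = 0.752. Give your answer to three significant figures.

n₃/n₁ = exp[−(E₃−E₁)/kT] = 0.752.
⇒ (E₃−E₁)/kT = ln(1/0.752) = ln(1.3298) = 0.28503.
kT = 75 meV / 0.28503 = 263 meV.

263 meV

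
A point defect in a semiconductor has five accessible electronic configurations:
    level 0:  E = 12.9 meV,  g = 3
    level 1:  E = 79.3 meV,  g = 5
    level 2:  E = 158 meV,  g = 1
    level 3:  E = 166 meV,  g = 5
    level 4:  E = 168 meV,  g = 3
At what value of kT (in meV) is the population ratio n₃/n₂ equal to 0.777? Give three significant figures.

n₃/n₂ = (g₃/g₂) exp[−(E₃−E₂)/kT] = 0.777.
⇒ (E₃−E₂)/kT = ln((5/1)/0.777) = ln(6.4350) = 1.8618.
kT = 8 meV / 1.8618 = 4.30 meV.

4.30 meV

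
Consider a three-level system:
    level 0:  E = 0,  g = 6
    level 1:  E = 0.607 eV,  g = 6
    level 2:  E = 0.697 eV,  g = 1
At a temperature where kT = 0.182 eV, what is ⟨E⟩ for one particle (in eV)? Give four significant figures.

Eᵢ/kT = 0, 3.33516, 3.82967.
Z = Σ gᵢe^(−Eᵢ/kT) = 6·e^(−0) + 6·e^(−3.33516) + 1·e^(−3.82967) = 6.00000 + 0.213653 + 0.0217168 = 6.23537.
⟨E⟩ = Σ Eᵢ gᵢe^(−Eᵢ/kT) / Z = (0·6.00000 + 0.607·0.213653 + 0.697·0.0217168) / 6.23537 = 0.02323 eV.

0.02323 eV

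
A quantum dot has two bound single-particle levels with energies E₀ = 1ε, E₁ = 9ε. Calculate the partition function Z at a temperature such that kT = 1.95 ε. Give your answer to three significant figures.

Eᵢ/kT = 0.51282, 4.6154.
Z = Σ e^(−Eᵢ/kT) = e^(−0.51282) + e^(−4.6154) = 0.59880 + 0.0098982 = 0.60870.

Z = 0.609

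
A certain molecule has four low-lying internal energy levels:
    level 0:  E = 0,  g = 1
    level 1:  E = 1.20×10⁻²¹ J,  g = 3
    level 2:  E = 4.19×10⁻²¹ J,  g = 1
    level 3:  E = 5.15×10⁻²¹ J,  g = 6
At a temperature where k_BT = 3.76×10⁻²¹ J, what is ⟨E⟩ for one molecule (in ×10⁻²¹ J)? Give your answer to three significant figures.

Eᵢ/kT = 0, 0.31915, 1.1144, 1.3697.
Z = Σ gᵢe^(−Eᵢ/kT) = 1·e^(−0) + 3·e^(−0.31915) + 1·e^(−1.1144) + 6·e^(−1.3697) = 1.0000 + 2.1803 + 0.32811 + 1.5251 = 5.0335.
⟨E⟩ = Σ Eᵢ gᵢe^(−Eᵢ/kT) / Z = (0·1.0000 + 1.20·2.1803 + 4.19·0.32811 + 5.15·1.5251) / 5.0335 = 2.35 ×10⁻²¹ J.

2.35 ×10⁻²¹ J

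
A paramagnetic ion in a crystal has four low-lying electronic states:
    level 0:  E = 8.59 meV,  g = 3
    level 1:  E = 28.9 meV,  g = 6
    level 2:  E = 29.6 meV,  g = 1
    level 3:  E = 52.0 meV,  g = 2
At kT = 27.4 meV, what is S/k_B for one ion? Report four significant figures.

Eᵢ/kT = 0.313504, 1.05474, 1.08029, 1.89781.
Z = Σ gᵢe^(−Eᵢ/kT) = 3·e^(−0.313504) + 6·e^(−1.05474) + 1·e^(−1.08029) + 2·e^(−1.89781) = 2.19264 + 2.08970 + 0.339497 + 0.299793 = 4.92163.
⟨E⟩ = Σ EᵢPᵢ = 21.3071 meV.
S/k_B = ln Z + ⟨E⟩/kT = ln(4.92163) + 21.3071/27.4 = 1.59364 + 0.777631 = 2.371.

2.371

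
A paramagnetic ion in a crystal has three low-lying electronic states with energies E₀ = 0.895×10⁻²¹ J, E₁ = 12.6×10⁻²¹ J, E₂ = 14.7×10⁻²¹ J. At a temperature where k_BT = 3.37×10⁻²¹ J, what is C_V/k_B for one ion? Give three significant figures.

Eᵢ/kT = 0.26558, 3.7389, 4.3620.
Z = Σ e^(−Eᵢ/kT) = e^(−0.26558) + e^(−3.7389) + e^(−4.3620) = 0.76676 + 0.023780 + 0.012753 = 0.80329.
⟨E⟩ = 1.4607, ⟨E²⟩ = 8.8950.
C_V/k_B = (⟨E²⟩ − ⟨E⟩²)/(kT)² = (8.8950 − 2.1336)/11.357 = 0.595.

0.595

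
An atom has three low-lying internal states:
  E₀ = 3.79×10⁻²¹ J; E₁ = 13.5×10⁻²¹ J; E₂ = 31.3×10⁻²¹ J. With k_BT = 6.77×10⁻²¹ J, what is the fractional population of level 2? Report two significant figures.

Eᵢ/kT = 0.5598, 1.994, 4.623.
Z = Σ e^(−Eᵢ/kT) = e^(−0.5598) + e^(−1.994) + e^(−4.623) = 0.5713 + 0.1361 + 0.009823 = 0.7172.
P₂ = e^(−E₂/kT) / Z = 0.009823/0.7172 = 0.014.

0.014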